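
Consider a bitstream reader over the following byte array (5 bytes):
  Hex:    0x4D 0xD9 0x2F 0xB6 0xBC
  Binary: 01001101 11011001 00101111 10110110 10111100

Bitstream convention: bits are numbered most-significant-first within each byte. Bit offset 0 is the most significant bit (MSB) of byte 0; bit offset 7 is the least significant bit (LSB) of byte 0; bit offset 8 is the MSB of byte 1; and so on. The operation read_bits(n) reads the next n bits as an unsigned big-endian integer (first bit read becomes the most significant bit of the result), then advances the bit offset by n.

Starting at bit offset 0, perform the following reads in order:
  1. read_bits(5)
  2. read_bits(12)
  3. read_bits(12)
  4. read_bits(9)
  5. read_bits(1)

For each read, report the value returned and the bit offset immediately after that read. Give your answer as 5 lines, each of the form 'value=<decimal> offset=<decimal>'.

Read 1: bits[0:5] width=5 -> value=9 (bin 01001); offset now 5 = byte 0 bit 5; 35 bits remain
Read 2: bits[5:17] width=12 -> value=2994 (bin 101110110010); offset now 17 = byte 2 bit 1; 23 bits remain
Read 3: bits[17:29] width=12 -> value=1526 (bin 010111110110); offset now 29 = byte 3 bit 5; 11 bits remain
Read 4: bits[29:38] width=9 -> value=431 (bin 110101111); offset now 38 = byte 4 bit 6; 2 bits remain
Read 5: bits[38:39] width=1 -> value=0 (bin 0); offset now 39 = byte 4 bit 7; 1 bits remain

Answer: value=9 offset=5
value=2994 offset=17
value=1526 offset=29
value=431 offset=38
value=0 offset=39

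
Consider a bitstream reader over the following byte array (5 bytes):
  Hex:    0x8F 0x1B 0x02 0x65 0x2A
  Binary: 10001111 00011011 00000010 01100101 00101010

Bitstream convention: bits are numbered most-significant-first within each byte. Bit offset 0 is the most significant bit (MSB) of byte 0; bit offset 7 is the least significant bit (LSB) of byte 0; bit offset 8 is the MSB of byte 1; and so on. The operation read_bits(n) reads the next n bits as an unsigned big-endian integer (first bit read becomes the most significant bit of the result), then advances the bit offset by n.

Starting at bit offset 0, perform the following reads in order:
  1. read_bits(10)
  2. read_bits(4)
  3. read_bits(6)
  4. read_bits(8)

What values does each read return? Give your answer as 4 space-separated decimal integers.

Read 1: bits[0:10] width=10 -> value=572 (bin 1000111100); offset now 10 = byte 1 bit 2; 30 bits remain
Read 2: bits[10:14] width=4 -> value=6 (bin 0110); offset now 14 = byte 1 bit 6; 26 bits remain
Read 3: bits[14:20] width=6 -> value=48 (bin 110000); offset now 20 = byte 2 bit 4; 20 bits remain
Read 4: bits[20:28] width=8 -> value=38 (bin 00100110); offset now 28 = byte 3 bit 4; 12 bits remain

Answer: 572 6 48 38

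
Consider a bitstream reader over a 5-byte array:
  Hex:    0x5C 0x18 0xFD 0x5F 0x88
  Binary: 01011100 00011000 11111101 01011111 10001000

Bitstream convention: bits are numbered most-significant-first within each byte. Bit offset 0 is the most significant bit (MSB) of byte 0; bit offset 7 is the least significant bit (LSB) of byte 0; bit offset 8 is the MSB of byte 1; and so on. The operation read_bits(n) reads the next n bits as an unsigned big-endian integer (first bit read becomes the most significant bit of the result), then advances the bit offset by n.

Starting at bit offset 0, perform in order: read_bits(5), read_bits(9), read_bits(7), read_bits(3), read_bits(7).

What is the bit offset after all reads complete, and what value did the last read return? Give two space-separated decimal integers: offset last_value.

Answer: 31 47

Derivation:
Read 1: bits[0:5] width=5 -> value=11 (bin 01011); offset now 5 = byte 0 bit 5; 35 bits remain
Read 2: bits[5:14] width=9 -> value=262 (bin 100000110); offset now 14 = byte 1 bit 6; 26 bits remain
Read 3: bits[14:21] width=7 -> value=31 (bin 0011111); offset now 21 = byte 2 bit 5; 19 bits remain
Read 4: bits[21:24] width=3 -> value=5 (bin 101); offset now 24 = byte 3 bit 0; 16 bits remain
Read 5: bits[24:31] width=7 -> value=47 (bin 0101111); offset now 31 = byte 3 bit 7; 9 bits remain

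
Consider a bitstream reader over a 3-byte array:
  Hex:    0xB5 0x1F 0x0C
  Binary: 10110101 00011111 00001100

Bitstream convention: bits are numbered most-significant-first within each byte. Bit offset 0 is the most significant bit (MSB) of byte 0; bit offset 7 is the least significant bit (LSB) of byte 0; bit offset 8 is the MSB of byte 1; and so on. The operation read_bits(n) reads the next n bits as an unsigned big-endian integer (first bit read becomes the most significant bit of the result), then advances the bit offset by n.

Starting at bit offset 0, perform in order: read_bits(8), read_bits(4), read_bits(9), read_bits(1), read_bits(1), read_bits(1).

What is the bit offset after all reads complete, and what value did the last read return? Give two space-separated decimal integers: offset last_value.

Read 1: bits[0:8] width=8 -> value=181 (bin 10110101); offset now 8 = byte 1 bit 0; 16 bits remain
Read 2: bits[8:12] width=4 -> value=1 (bin 0001); offset now 12 = byte 1 bit 4; 12 bits remain
Read 3: bits[12:21] width=9 -> value=481 (bin 111100001); offset now 21 = byte 2 bit 5; 3 bits remain
Read 4: bits[21:22] width=1 -> value=1 (bin 1); offset now 22 = byte 2 bit 6; 2 bits remain
Read 5: bits[22:23] width=1 -> value=0 (bin 0); offset now 23 = byte 2 bit 7; 1 bits remain
Read 6: bits[23:24] width=1 -> value=0 (bin 0); offset now 24 = byte 3 bit 0; 0 bits remain

Answer: 24 0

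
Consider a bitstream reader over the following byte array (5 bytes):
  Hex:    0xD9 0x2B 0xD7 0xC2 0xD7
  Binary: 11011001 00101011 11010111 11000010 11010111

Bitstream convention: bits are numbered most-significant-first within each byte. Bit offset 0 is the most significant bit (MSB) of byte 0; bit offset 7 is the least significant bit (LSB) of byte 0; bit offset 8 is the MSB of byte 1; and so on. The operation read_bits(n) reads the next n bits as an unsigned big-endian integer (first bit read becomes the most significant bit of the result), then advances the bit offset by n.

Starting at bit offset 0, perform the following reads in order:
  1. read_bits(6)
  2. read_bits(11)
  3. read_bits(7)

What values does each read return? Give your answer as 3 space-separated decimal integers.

Answer: 54 599 87

Derivation:
Read 1: bits[0:6] width=6 -> value=54 (bin 110110); offset now 6 = byte 0 bit 6; 34 bits remain
Read 2: bits[6:17] width=11 -> value=599 (bin 01001010111); offset now 17 = byte 2 bit 1; 23 bits remain
Read 3: bits[17:24] width=7 -> value=87 (bin 1010111); offset now 24 = byte 3 bit 0; 16 bits remain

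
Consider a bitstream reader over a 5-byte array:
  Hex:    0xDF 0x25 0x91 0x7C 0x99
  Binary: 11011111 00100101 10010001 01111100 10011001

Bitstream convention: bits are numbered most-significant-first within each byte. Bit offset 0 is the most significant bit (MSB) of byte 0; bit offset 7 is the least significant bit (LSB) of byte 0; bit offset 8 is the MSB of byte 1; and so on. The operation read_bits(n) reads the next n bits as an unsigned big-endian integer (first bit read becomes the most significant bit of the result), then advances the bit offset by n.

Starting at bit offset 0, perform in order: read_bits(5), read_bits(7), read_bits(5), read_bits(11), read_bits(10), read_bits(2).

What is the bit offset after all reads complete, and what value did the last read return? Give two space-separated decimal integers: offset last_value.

Read 1: bits[0:5] width=5 -> value=27 (bin 11011); offset now 5 = byte 0 bit 5; 35 bits remain
Read 2: bits[5:12] width=7 -> value=114 (bin 1110010); offset now 12 = byte 1 bit 4; 28 bits remain
Read 3: bits[12:17] width=5 -> value=11 (bin 01011); offset now 17 = byte 2 bit 1; 23 bits remain
Read 4: bits[17:28] width=11 -> value=279 (bin 00100010111); offset now 28 = byte 3 bit 4; 12 bits remain
Read 5: bits[28:38] width=10 -> value=806 (bin 1100100110); offset now 38 = byte 4 bit 6; 2 bits remain
Read 6: bits[38:40] width=2 -> value=1 (bin 01); offset now 40 = byte 5 bit 0; 0 bits remain

Answer: 40 1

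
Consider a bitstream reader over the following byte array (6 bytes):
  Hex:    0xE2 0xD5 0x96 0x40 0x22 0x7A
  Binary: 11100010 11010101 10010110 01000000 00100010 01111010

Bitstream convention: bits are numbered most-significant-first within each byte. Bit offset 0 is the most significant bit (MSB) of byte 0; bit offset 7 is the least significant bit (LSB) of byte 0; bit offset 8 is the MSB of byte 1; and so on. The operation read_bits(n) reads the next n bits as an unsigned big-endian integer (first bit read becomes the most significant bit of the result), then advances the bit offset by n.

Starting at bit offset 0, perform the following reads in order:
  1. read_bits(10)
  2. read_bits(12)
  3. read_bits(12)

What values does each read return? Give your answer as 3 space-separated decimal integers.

Answer: 907 1381 2304

Derivation:
Read 1: bits[0:10] width=10 -> value=907 (bin 1110001011); offset now 10 = byte 1 bit 2; 38 bits remain
Read 2: bits[10:22] width=12 -> value=1381 (bin 010101100101); offset now 22 = byte 2 bit 6; 26 bits remain
Read 3: bits[22:34] width=12 -> value=2304 (bin 100100000000); offset now 34 = byte 4 bit 2; 14 bits remain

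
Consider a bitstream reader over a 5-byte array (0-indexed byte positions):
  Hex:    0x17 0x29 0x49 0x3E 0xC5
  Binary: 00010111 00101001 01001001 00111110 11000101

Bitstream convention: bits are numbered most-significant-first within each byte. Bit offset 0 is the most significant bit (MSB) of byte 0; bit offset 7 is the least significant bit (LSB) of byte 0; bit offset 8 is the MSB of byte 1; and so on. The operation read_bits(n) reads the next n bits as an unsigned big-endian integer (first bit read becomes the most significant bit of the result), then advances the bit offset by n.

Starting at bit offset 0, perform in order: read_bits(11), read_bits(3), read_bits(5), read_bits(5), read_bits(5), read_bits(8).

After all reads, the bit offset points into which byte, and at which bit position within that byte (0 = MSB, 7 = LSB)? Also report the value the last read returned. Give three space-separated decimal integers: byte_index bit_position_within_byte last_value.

Read 1: bits[0:11] width=11 -> value=185 (bin 00010111001); offset now 11 = byte 1 bit 3; 29 bits remain
Read 2: bits[11:14] width=3 -> value=2 (bin 010); offset now 14 = byte 1 bit 6; 26 bits remain
Read 3: bits[14:19] width=5 -> value=10 (bin 01010); offset now 19 = byte 2 bit 3; 21 bits remain
Read 4: bits[19:24] width=5 -> value=9 (bin 01001); offset now 24 = byte 3 bit 0; 16 bits remain
Read 5: bits[24:29] width=5 -> value=7 (bin 00111); offset now 29 = byte 3 bit 5; 11 bits remain
Read 6: bits[29:37] width=8 -> value=216 (bin 11011000); offset now 37 = byte 4 bit 5; 3 bits remain

Answer: 4 5 216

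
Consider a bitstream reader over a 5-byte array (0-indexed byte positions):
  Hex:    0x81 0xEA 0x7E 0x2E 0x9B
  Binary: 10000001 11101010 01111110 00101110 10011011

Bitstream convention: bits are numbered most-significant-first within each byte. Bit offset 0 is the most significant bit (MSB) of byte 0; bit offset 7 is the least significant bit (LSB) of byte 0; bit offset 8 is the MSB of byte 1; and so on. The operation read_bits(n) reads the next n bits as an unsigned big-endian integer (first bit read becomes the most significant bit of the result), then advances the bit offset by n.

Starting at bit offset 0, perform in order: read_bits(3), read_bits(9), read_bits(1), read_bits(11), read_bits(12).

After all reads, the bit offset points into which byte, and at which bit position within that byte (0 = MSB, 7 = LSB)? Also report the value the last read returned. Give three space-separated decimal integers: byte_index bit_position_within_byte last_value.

Read 1: bits[0:3] width=3 -> value=4 (bin 100); offset now 3 = byte 0 bit 3; 37 bits remain
Read 2: bits[3:12] width=9 -> value=30 (bin 000011110); offset now 12 = byte 1 bit 4; 28 bits remain
Read 3: bits[12:13] width=1 -> value=1 (bin 1); offset now 13 = byte 1 bit 5; 27 bits remain
Read 4: bits[13:24] width=11 -> value=638 (bin 01001111110); offset now 24 = byte 3 bit 0; 16 bits remain
Read 5: bits[24:36] width=12 -> value=745 (bin 001011101001); offset now 36 = byte 4 bit 4; 4 bits remain

Answer: 4 4 745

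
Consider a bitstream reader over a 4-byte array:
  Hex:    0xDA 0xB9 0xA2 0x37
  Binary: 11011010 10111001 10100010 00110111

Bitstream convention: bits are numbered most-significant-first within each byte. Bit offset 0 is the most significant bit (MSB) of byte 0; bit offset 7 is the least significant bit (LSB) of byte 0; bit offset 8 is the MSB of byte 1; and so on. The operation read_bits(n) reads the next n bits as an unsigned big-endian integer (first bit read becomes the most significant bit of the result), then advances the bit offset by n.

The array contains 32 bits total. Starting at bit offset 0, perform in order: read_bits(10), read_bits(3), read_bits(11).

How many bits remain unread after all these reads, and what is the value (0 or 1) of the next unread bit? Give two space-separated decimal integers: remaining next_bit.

Answer: 8 0

Derivation:
Read 1: bits[0:10] width=10 -> value=874 (bin 1101101010); offset now 10 = byte 1 bit 2; 22 bits remain
Read 2: bits[10:13] width=3 -> value=7 (bin 111); offset now 13 = byte 1 bit 5; 19 bits remain
Read 3: bits[13:24] width=11 -> value=418 (bin 00110100010); offset now 24 = byte 3 bit 0; 8 bits remain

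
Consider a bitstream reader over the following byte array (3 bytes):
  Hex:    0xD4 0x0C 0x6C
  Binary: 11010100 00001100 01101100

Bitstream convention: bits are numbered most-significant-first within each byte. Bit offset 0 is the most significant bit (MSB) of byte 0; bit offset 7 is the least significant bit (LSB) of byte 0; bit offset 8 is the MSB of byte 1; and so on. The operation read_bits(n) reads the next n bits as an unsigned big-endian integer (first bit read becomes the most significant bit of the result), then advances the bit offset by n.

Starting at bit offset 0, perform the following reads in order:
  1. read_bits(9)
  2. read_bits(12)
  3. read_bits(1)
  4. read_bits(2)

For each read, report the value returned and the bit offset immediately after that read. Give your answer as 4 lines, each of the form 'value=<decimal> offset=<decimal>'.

Answer: value=424 offset=9
value=397 offset=21
value=1 offset=22
value=0 offset=24

Derivation:
Read 1: bits[0:9] width=9 -> value=424 (bin 110101000); offset now 9 = byte 1 bit 1; 15 bits remain
Read 2: bits[9:21] width=12 -> value=397 (bin 000110001101); offset now 21 = byte 2 bit 5; 3 bits remain
Read 3: bits[21:22] width=1 -> value=1 (bin 1); offset now 22 = byte 2 bit 6; 2 bits remain
Read 4: bits[22:24] width=2 -> value=0 (bin 00); offset now 24 = byte 3 bit 0; 0 bits remain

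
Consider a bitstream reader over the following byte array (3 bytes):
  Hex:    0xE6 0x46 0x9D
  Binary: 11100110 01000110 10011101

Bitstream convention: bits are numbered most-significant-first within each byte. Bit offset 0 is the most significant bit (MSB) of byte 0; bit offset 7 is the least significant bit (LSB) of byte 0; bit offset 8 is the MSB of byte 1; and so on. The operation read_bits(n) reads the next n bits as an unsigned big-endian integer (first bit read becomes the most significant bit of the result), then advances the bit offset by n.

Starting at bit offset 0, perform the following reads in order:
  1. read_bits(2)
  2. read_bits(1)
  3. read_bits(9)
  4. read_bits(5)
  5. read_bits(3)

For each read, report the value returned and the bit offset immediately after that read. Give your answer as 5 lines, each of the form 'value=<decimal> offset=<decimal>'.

Read 1: bits[0:2] width=2 -> value=3 (bin 11); offset now 2 = byte 0 bit 2; 22 bits remain
Read 2: bits[2:3] width=1 -> value=1 (bin 1); offset now 3 = byte 0 bit 3; 21 bits remain
Read 3: bits[3:12] width=9 -> value=100 (bin 001100100); offset now 12 = byte 1 bit 4; 12 bits remain
Read 4: bits[12:17] width=5 -> value=13 (bin 01101); offset now 17 = byte 2 bit 1; 7 bits remain
Read 5: bits[17:20] width=3 -> value=1 (bin 001); offset now 20 = byte 2 bit 4; 4 bits remain

Answer: value=3 offset=2
value=1 offset=3
value=100 offset=12
value=13 offset=17
value=1 offset=20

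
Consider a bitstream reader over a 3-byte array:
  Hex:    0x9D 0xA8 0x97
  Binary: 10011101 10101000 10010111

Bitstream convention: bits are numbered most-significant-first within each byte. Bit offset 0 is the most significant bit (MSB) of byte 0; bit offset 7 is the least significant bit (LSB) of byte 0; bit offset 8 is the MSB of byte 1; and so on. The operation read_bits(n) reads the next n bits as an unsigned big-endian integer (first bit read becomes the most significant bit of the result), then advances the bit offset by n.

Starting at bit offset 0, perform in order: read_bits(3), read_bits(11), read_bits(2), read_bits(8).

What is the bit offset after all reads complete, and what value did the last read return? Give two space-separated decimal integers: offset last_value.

Answer: 24 151

Derivation:
Read 1: bits[0:3] width=3 -> value=4 (bin 100); offset now 3 = byte 0 bit 3; 21 bits remain
Read 2: bits[3:14] width=11 -> value=1898 (bin 11101101010); offset now 14 = byte 1 bit 6; 10 bits remain
Read 3: bits[14:16] width=2 -> value=0 (bin 00); offset now 16 = byte 2 bit 0; 8 bits remain
Read 4: bits[16:24] width=8 -> value=151 (bin 10010111); offset now 24 = byte 3 bit 0; 0 bits remain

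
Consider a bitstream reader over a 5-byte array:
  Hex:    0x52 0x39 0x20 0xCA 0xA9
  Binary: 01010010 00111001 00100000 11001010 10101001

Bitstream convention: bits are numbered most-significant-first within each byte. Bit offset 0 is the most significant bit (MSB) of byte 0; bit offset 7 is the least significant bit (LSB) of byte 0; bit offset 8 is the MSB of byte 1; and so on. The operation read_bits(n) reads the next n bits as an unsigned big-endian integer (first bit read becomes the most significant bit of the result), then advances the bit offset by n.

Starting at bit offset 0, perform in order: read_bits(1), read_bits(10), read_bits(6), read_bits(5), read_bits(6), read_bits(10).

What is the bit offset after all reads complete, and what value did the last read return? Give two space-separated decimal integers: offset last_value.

Read 1: bits[0:1] width=1 -> value=0 (bin 0); offset now 1 = byte 0 bit 1; 39 bits remain
Read 2: bits[1:11] width=10 -> value=657 (bin 1010010001); offset now 11 = byte 1 bit 3; 29 bits remain
Read 3: bits[11:17] width=6 -> value=50 (bin 110010); offset now 17 = byte 2 bit 1; 23 bits remain
Read 4: bits[17:22] width=5 -> value=8 (bin 01000); offset now 22 = byte 2 bit 6; 18 bits remain
Read 5: bits[22:28] width=6 -> value=12 (bin 001100); offset now 28 = byte 3 bit 4; 12 bits remain
Read 6: bits[28:38] width=10 -> value=682 (bin 1010101010); offset now 38 = byte 4 bit 6; 2 bits remain

Answer: 38 682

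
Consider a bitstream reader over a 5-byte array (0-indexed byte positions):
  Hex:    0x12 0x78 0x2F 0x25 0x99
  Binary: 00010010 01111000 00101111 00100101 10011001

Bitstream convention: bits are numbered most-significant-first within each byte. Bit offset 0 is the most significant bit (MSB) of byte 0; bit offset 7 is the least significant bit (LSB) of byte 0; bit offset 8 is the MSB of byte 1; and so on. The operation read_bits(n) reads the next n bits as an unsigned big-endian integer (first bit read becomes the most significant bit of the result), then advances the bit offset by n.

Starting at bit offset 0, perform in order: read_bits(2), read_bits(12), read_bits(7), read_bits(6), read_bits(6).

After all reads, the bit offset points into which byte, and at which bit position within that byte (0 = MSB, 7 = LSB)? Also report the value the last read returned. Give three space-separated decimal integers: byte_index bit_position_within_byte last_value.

Answer: 4 1 11

Derivation:
Read 1: bits[0:2] width=2 -> value=0 (bin 00); offset now 2 = byte 0 bit 2; 38 bits remain
Read 2: bits[2:14] width=12 -> value=1182 (bin 010010011110); offset now 14 = byte 1 bit 6; 26 bits remain
Read 3: bits[14:21] width=7 -> value=5 (bin 0000101); offset now 21 = byte 2 bit 5; 19 bits remain
Read 4: bits[21:27] width=6 -> value=57 (bin 111001); offset now 27 = byte 3 bit 3; 13 bits remain
Read 5: bits[27:33] width=6 -> value=11 (bin 001011); offset now 33 = byte 4 bit 1; 7 bits remain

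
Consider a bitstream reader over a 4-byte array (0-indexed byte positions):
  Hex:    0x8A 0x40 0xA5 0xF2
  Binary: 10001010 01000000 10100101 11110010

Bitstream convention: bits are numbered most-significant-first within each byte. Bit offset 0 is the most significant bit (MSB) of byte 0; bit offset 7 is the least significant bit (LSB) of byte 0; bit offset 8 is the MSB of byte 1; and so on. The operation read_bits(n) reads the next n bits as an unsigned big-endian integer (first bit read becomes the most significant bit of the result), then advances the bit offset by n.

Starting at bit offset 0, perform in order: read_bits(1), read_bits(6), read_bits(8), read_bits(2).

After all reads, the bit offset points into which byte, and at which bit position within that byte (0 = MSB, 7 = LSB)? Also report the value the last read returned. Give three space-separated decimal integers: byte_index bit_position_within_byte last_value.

Answer: 2 1 1

Derivation:
Read 1: bits[0:1] width=1 -> value=1 (bin 1); offset now 1 = byte 0 bit 1; 31 bits remain
Read 2: bits[1:7] width=6 -> value=5 (bin 000101); offset now 7 = byte 0 bit 7; 25 bits remain
Read 3: bits[7:15] width=8 -> value=32 (bin 00100000); offset now 15 = byte 1 bit 7; 17 bits remain
Read 4: bits[15:17] width=2 -> value=1 (bin 01); offset now 17 = byte 2 bit 1; 15 bits remain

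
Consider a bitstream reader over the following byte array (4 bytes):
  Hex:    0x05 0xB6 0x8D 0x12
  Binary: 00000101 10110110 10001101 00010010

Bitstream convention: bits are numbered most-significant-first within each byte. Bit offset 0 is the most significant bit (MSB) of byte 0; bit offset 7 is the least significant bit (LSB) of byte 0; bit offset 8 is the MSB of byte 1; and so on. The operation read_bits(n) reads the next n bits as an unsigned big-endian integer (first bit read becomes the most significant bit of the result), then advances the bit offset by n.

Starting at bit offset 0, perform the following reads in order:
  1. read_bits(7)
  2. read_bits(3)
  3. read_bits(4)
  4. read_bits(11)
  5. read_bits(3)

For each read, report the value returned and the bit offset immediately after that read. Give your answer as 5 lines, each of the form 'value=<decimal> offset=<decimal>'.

Read 1: bits[0:7] width=7 -> value=2 (bin 0000010); offset now 7 = byte 0 bit 7; 25 bits remain
Read 2: bits[7:10] width=3 -> value=6 (bin 110); offset now 10 = byte 1 bit 2; 22 bits remain
Read 3: bits[10:14] width=4 -> value=13 (bin 1101); offset now 14 = byte 1 bit 6; 18 bits remain
Read 4: bits[14:25] width=11 -> value=1306 (bin 10100011010); offset now 25 = byte 3 bit 1; 7 bits remain
Read 5: bits[25:28] width=3 -> value=1 (bin 001); offset now 28 = byte 3 bit 4; 4 bits remain

Answer: value=2 offset=7
value=6 offset=10
value=13 offset=14
value=1306 offset=25
value=1 offset=28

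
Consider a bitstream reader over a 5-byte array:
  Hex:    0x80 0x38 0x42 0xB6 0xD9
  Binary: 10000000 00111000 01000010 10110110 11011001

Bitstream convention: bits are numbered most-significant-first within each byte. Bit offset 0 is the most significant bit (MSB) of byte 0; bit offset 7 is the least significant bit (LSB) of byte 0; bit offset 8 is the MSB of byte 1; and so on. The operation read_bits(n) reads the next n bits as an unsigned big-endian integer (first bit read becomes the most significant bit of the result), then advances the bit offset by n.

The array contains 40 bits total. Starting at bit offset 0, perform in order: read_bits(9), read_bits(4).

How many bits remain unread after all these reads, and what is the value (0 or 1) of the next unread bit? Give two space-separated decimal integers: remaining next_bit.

Read 1: bits[0:9] width=9 -> value=256 (bin 100000000); offset now 9 = byte 1 bit 1; 31 bits remain
Read 2: bits[9:13] width=4 -> value=7 (bin 0111); offset now 13 = byte 1 bit 5; 27 bits remain

Answer: 27 0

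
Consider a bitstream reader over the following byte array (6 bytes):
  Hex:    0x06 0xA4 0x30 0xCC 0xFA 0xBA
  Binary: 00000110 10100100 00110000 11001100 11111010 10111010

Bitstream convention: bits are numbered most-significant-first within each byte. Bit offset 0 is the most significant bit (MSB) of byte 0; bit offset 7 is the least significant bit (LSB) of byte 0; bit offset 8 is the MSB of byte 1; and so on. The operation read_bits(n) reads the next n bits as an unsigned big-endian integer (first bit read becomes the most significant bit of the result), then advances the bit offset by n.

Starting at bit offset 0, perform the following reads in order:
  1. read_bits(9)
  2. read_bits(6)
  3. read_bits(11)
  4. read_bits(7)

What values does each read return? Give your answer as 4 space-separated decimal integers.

Answer: 13 18 195 25

Derivation:
Read 1: bits[0:9] width=9 -> value=13 (bin 000001101); offset now 9 = byte 1 bit 1; 39 bits remain
Read 2: bits[9:15] width=6 -> value=18 (bin 010010); offset now 15 = byte 1 bit 7; 33 bits remain
Read 3: bits[15:26] width=11 -> value=195 (bin 00011000011); offset now 26 = byte 3 bit 2; 22 bits remain
Read 4: bits[26:33] width=7 -> value=25 (bin 0011001); offset now 33 = byte 4 bit 1; 15 bits remain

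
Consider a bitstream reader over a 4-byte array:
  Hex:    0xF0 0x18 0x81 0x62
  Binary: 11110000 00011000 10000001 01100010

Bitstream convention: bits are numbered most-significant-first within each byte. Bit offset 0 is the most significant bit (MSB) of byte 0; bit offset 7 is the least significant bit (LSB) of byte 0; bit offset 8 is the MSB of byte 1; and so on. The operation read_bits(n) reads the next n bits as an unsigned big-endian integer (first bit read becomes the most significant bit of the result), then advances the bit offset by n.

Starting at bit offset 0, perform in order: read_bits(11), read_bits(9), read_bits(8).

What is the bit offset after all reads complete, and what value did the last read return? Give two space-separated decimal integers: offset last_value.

Read 1: bits[0:11] width=11 -> value=1920 (bin 11110000000); offset now 11 = byte 1 bit 3; 21 bits remain
Read 2: bits[11:20] width=9 -> value=392 (bin 110001000); offset now 20 = byte 2 bit 4; 12 bits remain
Read 3: bits[20:28] width=8 -> value=22 (bin 00010110); offset now 28 = byte 3 bit 4; 4 bits remain

Answer: 28 22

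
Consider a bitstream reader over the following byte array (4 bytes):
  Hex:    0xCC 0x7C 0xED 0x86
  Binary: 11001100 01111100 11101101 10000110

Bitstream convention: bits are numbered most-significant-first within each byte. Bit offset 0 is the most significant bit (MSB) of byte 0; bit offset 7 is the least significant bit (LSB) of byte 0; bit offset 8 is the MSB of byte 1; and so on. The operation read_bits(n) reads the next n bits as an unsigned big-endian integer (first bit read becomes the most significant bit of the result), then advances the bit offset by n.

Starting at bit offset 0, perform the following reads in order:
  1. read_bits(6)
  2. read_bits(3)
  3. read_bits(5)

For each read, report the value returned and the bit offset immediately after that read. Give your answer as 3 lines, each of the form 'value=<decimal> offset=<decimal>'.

Answer: value=51 offset=6
value=0 offset=9
value=31 offset=14

Derivation:
Read 1: bits[0:6] width=6 -> value=51 (bin 110011); offset now 6 = byte 0 bit 6; 26 bits remain
Read 2: bits[6:9] width=3 -> value=0 (bin 000); offset now 9 = byte 1 bit 1; 23 bits remain
Read 3: bits[9:14] width=5 -> value=31 (bin 11111); offset now 14 = byte 1 bit 6; 18 bits remain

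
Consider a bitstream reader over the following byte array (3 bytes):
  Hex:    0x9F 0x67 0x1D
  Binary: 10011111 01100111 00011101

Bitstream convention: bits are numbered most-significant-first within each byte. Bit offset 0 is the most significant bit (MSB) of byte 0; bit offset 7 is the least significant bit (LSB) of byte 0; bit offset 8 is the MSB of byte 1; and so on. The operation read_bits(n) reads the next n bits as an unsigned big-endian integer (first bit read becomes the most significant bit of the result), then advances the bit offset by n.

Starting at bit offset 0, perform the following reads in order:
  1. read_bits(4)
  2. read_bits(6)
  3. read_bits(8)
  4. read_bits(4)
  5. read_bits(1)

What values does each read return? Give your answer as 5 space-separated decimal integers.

Answer: 9 61 156 7 0

Derivation:
Read 1: bits[0:4] width=4 -> value=9 (bin 1001); offset now 4 = byte 0 bit 4; 20 bits remain
Read 2: bits[4:10] width=6 -> value=61 (bin 111101); offset now 10 = byte 1 bit 2; 14 bits remain
Read 3: bits[10:18] width=8 -> value=156 (bin 10011100); offset now 18 = byte 2 bit 2; 6 bits remain
Read 4: bits[18:22] width=4 -> value=7 (bin 0111); offset now 22 = byte 2 bit 6; 2 bits remain
Read 5: bits[22:23] width=1 -> value=0 (bin 0); offset now 23 = byte 2 bit 7; 1 bits remain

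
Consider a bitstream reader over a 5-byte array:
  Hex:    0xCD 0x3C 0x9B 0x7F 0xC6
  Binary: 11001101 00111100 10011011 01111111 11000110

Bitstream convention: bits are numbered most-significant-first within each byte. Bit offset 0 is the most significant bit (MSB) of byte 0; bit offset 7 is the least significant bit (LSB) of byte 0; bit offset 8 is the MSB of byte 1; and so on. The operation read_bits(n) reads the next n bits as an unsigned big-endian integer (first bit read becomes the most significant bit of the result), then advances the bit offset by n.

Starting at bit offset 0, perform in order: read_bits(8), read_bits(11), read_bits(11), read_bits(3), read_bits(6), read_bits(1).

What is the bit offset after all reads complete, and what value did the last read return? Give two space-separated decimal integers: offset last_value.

Answer: 40 0

Derivation:
Read 1: bits[0:8] width=8 -> value=205 (bin 11001101); offset now 8 = byte 1 bit 0; 32 bits remain
Read 2: bits[8:19] width=11 -> value=484 (bin 00111100100); offset now 19 = byte 2 bit 3; 21 bits remain
Read 3: bits[19:30] width=11 -> value=1759 (bin 11011011111); offset now 30 = byte 3 bit 6; 10 bits remain
Read 4: bits[30:33] width=3 -> value=7 (bin 111); offset now 33 = byte 4 bit 1; 7 bits remain
Read 5: bits[33:39] width=6 -> value=35 (bin 100011); offset now 39 = byte 4 bit 7; 1 bits remain
Read 6: bits[39:40] width=1 -> value=0 (bin 0); offset now 40 = byte 5 bit 0; 0 bits remain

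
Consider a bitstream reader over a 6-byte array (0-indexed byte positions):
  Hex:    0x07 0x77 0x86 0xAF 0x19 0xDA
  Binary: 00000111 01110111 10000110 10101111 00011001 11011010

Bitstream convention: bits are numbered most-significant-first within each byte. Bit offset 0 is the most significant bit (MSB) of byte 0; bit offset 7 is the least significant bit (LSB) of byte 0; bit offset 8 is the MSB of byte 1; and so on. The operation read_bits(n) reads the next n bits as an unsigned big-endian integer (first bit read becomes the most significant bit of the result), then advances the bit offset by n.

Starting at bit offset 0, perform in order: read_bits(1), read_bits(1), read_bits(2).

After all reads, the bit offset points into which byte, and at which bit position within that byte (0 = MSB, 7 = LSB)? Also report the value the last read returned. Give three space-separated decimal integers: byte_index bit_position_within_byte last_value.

Read 1: bits[0:1] width=1 -> value=0 (bin 0); offset now 1 = byte 0 bit 1; 47 bits remain
Read 2: bits[1:2] width=1 -> value=0 (bin 0); offset now 2 = byte 0 bit 2; 46 bits remain
Read 3: bits[2:4] width=2 -> value=0 (bin 00); offset now 4 = byte 0 bit 4; 44 bits remain

Answer: 0 4 0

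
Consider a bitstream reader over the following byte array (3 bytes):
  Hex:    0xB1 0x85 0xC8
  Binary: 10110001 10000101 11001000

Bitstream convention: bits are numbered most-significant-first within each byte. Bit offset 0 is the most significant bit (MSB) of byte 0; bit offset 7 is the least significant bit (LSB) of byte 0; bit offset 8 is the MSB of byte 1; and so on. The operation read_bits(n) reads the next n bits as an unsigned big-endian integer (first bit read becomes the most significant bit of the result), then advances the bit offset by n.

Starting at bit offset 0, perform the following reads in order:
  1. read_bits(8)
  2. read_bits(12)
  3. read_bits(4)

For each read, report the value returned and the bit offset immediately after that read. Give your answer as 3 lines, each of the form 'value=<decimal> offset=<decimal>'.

Answer: value=177 offset=8
value=2140 offset=20
value=8 offset=24

Derivation:
Read 1: bits[0:8] width=8 -> value=177 (bin 10110001); offset now 8 = byte 1 bit 0; 16 bits remain
Read 2: bits[8:20] width=12 -> value=2140 (bin 100001011100); offset now 20 = byte 2 bit 4; 4 bits remain
Read 3: bits[20:24] width=4 -> value=8 (bin 1000); offset now 24 = byte 3 bit 0; 0 bits remain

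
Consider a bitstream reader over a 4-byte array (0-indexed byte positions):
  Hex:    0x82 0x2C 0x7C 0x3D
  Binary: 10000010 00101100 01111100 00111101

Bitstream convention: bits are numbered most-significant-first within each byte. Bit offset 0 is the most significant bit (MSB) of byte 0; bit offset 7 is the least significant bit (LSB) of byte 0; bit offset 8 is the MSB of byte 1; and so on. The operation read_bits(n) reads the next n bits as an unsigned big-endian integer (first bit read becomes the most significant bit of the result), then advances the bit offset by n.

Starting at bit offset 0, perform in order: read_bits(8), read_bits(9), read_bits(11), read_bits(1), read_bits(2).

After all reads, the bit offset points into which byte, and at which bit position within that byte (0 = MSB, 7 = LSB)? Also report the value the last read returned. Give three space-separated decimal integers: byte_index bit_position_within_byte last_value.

Read 1: bits[0:8] width=8 -> value=130 (bin 10000010); offset now 8 = byte 1 bit 0; 24 bits remain
Read 2: bits[8:17] width=9 -> value=88 (bin 001011000); offset now 17 = byte 2 bit 1; 15 bits remain
Read 3: bits[17:28] width=11 -> value=1987 (bin 11111000011); offset now 28 = byte 3 bit 4; 4 bits remain
Read 4: bits[28:29] width=1 -> value=1 (bin 1); offset now 29 = byte 3 bit 5; 3 bits remain
Read 5: bits[29:31] width=2 -> value=2 (bin 10); offset now 31 = byte 3 bit 7; 1 bits remain

Answer: 3 7 2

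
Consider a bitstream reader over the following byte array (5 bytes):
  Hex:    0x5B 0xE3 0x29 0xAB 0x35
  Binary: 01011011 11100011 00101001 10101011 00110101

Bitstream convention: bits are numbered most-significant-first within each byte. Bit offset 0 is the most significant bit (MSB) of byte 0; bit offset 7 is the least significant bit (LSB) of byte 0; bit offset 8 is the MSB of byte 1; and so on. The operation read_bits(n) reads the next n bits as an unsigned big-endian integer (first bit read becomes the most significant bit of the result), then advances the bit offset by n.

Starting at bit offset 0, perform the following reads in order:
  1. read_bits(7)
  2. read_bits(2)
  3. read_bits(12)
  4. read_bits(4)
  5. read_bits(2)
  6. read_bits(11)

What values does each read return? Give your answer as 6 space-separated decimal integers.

Read 1: bits[0:7] width=7 -> value=45 (bin 0101101); offset now 7 = byte 0 bit 7; 33 bits remain
Read 2: bits[7:9] width=2 -> value=3 (bin 11); offset now 9 = byte 1 bit 1; 31 bits remain
Read 3: bits[9:21] width=12 -> value=3173 (bin 110001100101); offset now 21 = byte 2 bit 5; 19 bits remain
Read 4: bits[21:25] width=4 -> value=3 (bin 0011); offset now 25 = byte 3 bit 1; 15 bits remain
Read 5: bits[25:27] width=2 -> value=1 (bin 01); offset now 27 = byte 3 bit 3; 13 bits remain
Read 6: bits[27:38] width=11 -> value=717 (bin 01011001101); offset now 38 = byte 4 bit 6; 2 bits remain

Answer: 45 3 3173 3 1 717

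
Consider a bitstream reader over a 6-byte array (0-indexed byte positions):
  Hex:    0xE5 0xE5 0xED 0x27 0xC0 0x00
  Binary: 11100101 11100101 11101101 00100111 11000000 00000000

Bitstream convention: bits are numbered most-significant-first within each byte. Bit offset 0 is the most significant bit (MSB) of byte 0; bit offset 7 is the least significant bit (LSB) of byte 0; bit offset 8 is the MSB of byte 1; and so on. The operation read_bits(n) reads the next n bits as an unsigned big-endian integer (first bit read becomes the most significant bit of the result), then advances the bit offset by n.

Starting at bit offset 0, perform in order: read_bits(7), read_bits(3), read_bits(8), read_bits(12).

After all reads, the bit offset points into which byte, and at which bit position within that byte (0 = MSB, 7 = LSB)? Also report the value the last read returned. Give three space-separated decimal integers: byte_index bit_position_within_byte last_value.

Read 1: bits[0:7] width=7 -> value=114 (bin 1110010); offset now 7 = byte 0 bit 7; 41 bits remain
Read 2: bits[7:10] width=3 -> value=7 (bin 111); offset now 10 = byte 1 bit 2; 38 bits remain
Read 3: bits[10:18] width=8 -> value=151 (bin 10010111); offset now 18 = byte 2 bit 2; 30 bits remain
Read 4: bits[18:30] width=12 -> value=2889 (bin 101101001001); offset now 30 = byte 3 bit 6; 18 bits remain

Answer: 3 6 2889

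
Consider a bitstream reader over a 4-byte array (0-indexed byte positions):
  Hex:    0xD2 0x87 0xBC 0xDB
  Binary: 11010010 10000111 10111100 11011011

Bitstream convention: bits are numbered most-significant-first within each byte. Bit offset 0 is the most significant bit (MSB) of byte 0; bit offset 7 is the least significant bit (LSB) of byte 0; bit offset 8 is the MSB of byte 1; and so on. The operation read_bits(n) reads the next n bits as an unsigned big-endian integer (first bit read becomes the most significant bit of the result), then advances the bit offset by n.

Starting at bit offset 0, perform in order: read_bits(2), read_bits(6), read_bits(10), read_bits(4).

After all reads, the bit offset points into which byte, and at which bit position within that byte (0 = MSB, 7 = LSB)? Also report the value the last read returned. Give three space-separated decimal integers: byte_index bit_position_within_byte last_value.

Read 1: bits[0:2] width=2 -> value=3 (bin 11); offset now 2 = byte 0 bit 2; 30 bits remain
Read 2: bits[2:8] width=6 -> value=18 (bin 010010); offset now 8 = byte 1 bit 0; 24 bits remain
Read 3: bits[8:18] width=10 -> value=542 (bin 1000011110); offset now 18 = byte 2 bit 2; 14 bits remain
Read 4: bits[18:22] width=4 -> value=15 (bin 1111); offset now 22 = byte 2 bit 6; 10 bits remain

Answer: 2 6 15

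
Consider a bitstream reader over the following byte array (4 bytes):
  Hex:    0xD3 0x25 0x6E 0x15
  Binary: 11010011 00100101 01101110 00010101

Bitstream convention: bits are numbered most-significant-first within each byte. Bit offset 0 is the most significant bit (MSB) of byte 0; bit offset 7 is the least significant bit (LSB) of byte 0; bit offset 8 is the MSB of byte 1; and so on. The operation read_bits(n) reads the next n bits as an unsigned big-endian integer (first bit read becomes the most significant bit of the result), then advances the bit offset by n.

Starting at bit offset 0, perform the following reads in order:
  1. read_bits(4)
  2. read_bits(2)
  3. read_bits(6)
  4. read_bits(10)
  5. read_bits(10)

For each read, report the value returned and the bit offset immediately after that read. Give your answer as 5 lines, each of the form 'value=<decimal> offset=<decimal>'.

Read 1: bits[0:4] width=4 -> value=13 (bin 1101); offset now 4 = byte 0 bit 4; 28 bits remain
Read 2: bits[4:6] width=2 -> value=0 (bin 00); offset now 6 = byte 0 bit 6; 26 bits remain
Read 3: bits[6:12] width=6 -> value=50 (bin 110010); offset now 12 = byte 1 bit 4; 20 bits remain
Read 4: bits[12:22] width=10 -> value=347 (bin 0101011011); offset now 22 = byte 2 bit 6; 10 bits remain
Read 5: bits[22:32] width=10 -> value=533 (bin 1000010101); offset now 32 = byte 4 bit 0; 0 bits remain

Answer: value=13 offset=4
value=0 offset=6
value=50 offset=12
value=347 offset=22
value=533 offset=32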